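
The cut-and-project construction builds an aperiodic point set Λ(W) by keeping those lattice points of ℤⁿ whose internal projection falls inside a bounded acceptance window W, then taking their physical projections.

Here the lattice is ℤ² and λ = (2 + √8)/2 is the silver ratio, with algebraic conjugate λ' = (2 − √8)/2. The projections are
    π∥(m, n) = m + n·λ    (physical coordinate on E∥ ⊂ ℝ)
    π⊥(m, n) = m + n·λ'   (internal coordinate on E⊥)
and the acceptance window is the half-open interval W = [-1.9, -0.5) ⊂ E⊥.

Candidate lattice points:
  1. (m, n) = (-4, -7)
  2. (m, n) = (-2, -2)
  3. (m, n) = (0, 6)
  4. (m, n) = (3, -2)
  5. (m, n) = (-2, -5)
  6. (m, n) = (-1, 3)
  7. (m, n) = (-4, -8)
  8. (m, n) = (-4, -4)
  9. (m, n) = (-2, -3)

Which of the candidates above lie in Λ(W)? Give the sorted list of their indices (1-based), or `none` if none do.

1, 2, 7, 9

Numerically λ ≈ 2.4142 and λ' = −1/λ ≈ -0.4142.
candidate 1: (m,n)=(-4,-7) → π∥ = -4-7·λ ≈ -20.8995, π⊥ = -4-7·λ' ≈ -1.1005 ∈ [-1.9, -0.5) ⇒ IN Λ
candidate 2: (m,n)=(-2,-2) → π∥ = -2-2·λ ≈ -6.8284, π⊥ = -2-2·λ' ≈ -1.1716 ∈ [-1.9, -0.5) ⇒ IN Λ
candidate 3: (m,n)=(0,6) → π∥ = 0+6·λ ≈ 14.4853, π⊥ = 0+6·λ' ≈ -2.4853 ∉ [-1.9, -0.5) ⇒ out
candidate 4: (m,n)=(3,-2) → π∥ = 3-2·λ ≈ -1.8284, π⊥ = 3-2·λ' ≈ 3.8284 ∉ [-1.9, -0.5) ⇒ out
candidate 5: (m,n)=(-2,-5) → π∥ = -2-5·λ ≈ -14.0711, π⊥ = -2-5·λ' ≈ 0.0711 ∉ [-1.9, -0.5) ⇒ out
candidate 6: (m,n)=(-1,3) → π∥ = -1+3·λ ≈ 6.2426, π⊥ = -1+3·λ' ≈ -2.2426 ∉ [-1.9, -0.5) ⇒ out
candidate 7: (m,n)=(-4,-8) → π∥ = -4-8·λ ≈ -23.3137, π⊥ = -4-8·λ' ≈ -0.6863 ∈ [-1.9, -0.5) ⇒ IN Λ
candidate 8: (m,n)=(-4,-4) → π∥ = -4-4·λ ≈ -13.6569, π⊥ = -4-4·λ' ≈ -2.3431 ∉ [-1.9, -0.5) ⇒ out
candidate 9: (m,n)=(-2,-3) → π∥ = -2-3·λ ≈ -9.2426, π⊥ = -2-3·λ' ≈ -0.7574 ∈ [-1.9, -0.5) ⇒ IN Λ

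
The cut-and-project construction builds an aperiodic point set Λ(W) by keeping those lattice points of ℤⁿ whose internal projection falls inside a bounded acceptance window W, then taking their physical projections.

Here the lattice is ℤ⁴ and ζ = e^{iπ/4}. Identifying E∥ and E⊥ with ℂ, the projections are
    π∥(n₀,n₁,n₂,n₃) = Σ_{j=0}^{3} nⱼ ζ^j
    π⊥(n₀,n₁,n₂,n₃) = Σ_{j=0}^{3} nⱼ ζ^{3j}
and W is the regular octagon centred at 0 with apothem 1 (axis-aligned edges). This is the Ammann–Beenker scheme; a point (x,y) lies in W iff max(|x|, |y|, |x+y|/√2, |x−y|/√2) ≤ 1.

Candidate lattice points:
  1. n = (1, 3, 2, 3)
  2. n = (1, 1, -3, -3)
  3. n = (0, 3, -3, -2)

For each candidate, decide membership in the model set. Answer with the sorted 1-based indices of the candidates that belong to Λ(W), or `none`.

none

π⊥(n) = n₀ + n₁ζ³ + n₂ζ⁶ + n₃ζ⁹ where ζ = e^{iπ/4}.
candidate 1: n = (1, 3, 2, 3) → π⊥ ≈ (+1.00000, +2.24264); max(|x|,|y|,|x±y|/√2) = 2.29289 > 1 ⇒ ∉ W
candidate 2: n = (1, 1, -3, -3) → π⊥ ≈ (-1.82843, +1.58579); max(|x|,|y|,|x±y|/√2) = 2.41421 > 1 ⇒ ∉ W
candidate 3: n = (0, 3, -3, -2) → π⊥ ≈ (-3.53553, +3.70711); max(|x|,|y|,|x±y|/√2) = 5.12132 > 1 ⇒ ∉ W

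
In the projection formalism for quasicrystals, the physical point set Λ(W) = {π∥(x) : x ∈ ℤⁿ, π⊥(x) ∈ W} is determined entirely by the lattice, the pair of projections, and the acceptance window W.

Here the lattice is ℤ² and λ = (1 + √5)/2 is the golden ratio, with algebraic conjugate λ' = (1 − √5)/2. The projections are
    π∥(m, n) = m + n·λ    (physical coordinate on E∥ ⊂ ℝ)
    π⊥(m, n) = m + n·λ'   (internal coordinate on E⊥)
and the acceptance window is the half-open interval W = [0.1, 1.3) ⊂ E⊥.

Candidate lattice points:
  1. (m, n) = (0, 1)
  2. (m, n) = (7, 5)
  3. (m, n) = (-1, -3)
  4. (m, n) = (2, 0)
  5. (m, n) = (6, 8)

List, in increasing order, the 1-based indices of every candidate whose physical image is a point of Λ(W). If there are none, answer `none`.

Numerically λ ≈ 1.61803 and λ' = −1/λ ≈ -0.61803.
candidate 1: (m,n)=(0,1) → π∥ = 0+1·λ ≈ 1.61803, π⊥ = 0+1·λ' ≈ -0.61803 ∉ [0.1, 1.3) ⇒ out
candidate 2: (m,n)=(7,5) → π∥ = 7+5·λ ≈ 15.09017, π⊥ = 7+5·λ' ≈ 3.90983 ∉ [0.1, 1.3) ⇒ out
candidate 3: (m,n)=(-1,-3) → π∥ = -1-3·λ ≈ -5.85410, π⊥ = -1-3·λ' ≈ 0.85410 ∈ [0.1, 1.3) ⇒ IN Λ
candidate 4: (m,n)=(2,0) → π∥ = 2+0·λ ≈ 2.00000, π⊥ = 2+0·λ' ≈ 2.00000 ∉ [0.1, 1.3) ⇒ out
candidate 5: (m,n)=(6,8) → π∥ = 6+8·λ ≈ 18.94427, π⊥ = 6+8·λ' ≈ 1.05573 ∈ [0.1, 1.3) ⇒ IN Λ

3, 5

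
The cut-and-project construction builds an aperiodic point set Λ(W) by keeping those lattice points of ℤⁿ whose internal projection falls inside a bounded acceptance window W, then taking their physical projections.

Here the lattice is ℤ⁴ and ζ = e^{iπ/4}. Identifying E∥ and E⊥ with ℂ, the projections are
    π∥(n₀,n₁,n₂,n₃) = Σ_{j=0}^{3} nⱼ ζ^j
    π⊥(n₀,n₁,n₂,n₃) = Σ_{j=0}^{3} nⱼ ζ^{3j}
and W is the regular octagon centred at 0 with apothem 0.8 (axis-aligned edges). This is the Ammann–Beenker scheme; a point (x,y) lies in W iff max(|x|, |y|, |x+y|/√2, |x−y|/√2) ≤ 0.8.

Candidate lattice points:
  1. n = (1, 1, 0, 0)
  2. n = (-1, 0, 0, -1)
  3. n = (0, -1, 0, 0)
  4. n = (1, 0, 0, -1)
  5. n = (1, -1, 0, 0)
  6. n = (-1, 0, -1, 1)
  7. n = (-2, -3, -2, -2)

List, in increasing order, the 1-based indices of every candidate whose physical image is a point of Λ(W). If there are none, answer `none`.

1, 4

π⊥(n) = n₀ + n₁ζ³ + n₂ζ⁶ + n₃ζ⁹ where ζ = e^{iπ/4}.
#1 (1, 1, 0, 0): internal (0.292893, 0.707107); octagon support 0.707107 vs apothem 0.8 → ∈ W
#2 (-1, 0, 0, -1): internal (-1.707107, -0.707107); octagon support 1.707107 vs apothem 0.8 → ∉ W
#3 (0, -1, 0, 0): internal (0.707107, -0.707107); octagon support 1.000000 vs apothem 0.8 → ∉ W
#4 (1, 0, 0, -1): internal (0.292893, -0.707107); octagon support 0.707107 vs apothem 0.8 → ∈ W
#5 (1, -1, 0, 0): internal (1.707107, -0.707107); octagon support 1.707107 vs apothem 0.8 → ∉ W
#6 (-1, 0, -1, 1): internal (-0.292893, 1.707107); octagon support 1.707107 vs apothem 0.8 → ∉ W
#7 (-2, -3, -2, -2): internal (-1.292893, -1.535534); octagon support 2.000000 vs apothem 0.8 → ∉ W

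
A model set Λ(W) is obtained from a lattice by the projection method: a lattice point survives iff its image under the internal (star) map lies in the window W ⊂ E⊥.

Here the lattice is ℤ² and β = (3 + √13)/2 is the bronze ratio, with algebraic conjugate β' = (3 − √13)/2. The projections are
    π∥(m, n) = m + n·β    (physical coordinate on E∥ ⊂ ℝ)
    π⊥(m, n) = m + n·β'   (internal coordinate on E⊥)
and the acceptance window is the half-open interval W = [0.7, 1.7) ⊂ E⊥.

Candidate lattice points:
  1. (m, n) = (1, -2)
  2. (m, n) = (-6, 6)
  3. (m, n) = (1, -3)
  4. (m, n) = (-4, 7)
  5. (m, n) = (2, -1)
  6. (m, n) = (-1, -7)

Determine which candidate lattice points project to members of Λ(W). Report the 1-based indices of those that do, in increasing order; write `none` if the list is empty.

β' = (3−√13)/2 ≈ -0.302776.
candidate 1: (m,n)=(1,-2) → π∥ = 1-2·β ≈ -5.605551, π⊥ = 1-2·β' ≈ 1.605551 ∈ [0.7, 1.7) ⇒ IN Λ
candidate 2: (m,n)=(-6,6) → π∥ = -6+6·β ≈ 13.816654, π⊥ = -6+6·β' ≈ -7.816654 ∉ [0.7, 1.7) ⇒ out
candidate 3: (m,n)=(1,-3) → π∥ = 1-3·β ≈ -8.908327, π⊥ = 1-3·β' ≈ 1.908327 ∉ [0.7, 1.7) ⇒ out
candidate 4: (m,n)=(-4,7) → π∥ = -4+7·β ≈ 19.119429, π⊥ = -4+7·β' ≈ -6.119429 ∉ [0.7, 1.7) ⇒ out
candidate 5: (m,n)=(2,-1) → π∥ = 2-1·β ≈ -1.302776, π⊥ = 2-1·β' ≈ 2.302776 ∉ [0.7, 1.7) ⇒ out
candidate 6: (m,n)=(-1,-7) → π∥ = -1-7·β ≈ -24.119429, π⊥ = -1-7·β' ≈ 1.119429 ∈ [0.7, 1.7) ⇒ IN Λ

1, 6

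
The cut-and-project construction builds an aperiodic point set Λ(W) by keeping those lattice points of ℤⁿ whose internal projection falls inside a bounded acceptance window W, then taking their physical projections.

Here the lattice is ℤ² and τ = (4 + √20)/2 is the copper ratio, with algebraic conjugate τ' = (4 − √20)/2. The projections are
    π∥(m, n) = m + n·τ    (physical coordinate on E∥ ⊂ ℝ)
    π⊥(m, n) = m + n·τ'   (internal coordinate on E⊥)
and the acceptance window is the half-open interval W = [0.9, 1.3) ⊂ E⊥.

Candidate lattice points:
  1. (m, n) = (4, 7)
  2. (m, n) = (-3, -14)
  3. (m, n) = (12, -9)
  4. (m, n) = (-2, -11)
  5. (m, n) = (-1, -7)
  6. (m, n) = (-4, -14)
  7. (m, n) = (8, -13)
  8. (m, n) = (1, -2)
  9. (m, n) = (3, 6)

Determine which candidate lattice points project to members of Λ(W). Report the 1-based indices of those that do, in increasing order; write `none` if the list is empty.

none

τ' = (4−√20)/2 ≈ -0.2361.
#1 (4,7): internal coord 4 + (7)·τ' = +2.3475; +2.3475 ∉ [0.9, 1.3) → out
#2 (-3,-14): internal coord -3 + (-14)·τ' = +0.3050; +0.3050 ∉ [0.9, 1.3) → out
#3 (12,-9): internal coord 12 + (-9)·τ' = +14.1246; +14.1246 ∉ [0.9, 1.3) → out
#4 (-2,-11): internal coord -2 + (-11)·τ' = +0.5967; +0.5967 ∉ [0.9, 1.3) → out
#5 (-1,-7): internal coord -1 + (-7)·τ' = +0.6525; +0.6525 ∉ [0.9, 1.3) → out
#6 (-4,-14): internal coord -4 + (-14)·τ' = -0.6950; -0.6950 ∉ [0.9, 1.3) → out
#7 (8,-13): internal coord 8 + (-13)·τ' = +11.0689; +11.0689 ∉ [0.9, 1.3) → out
#8 (1,-2): internal coord 1 + (-2)·τ' = +1.4721; +1.4721 ∉ [0.9, 1.3) → out
#9 (3,6): internal coord 3 + (6)·τ' = +1.5836; +1.5836 ∉ [0.9, 1.3) → out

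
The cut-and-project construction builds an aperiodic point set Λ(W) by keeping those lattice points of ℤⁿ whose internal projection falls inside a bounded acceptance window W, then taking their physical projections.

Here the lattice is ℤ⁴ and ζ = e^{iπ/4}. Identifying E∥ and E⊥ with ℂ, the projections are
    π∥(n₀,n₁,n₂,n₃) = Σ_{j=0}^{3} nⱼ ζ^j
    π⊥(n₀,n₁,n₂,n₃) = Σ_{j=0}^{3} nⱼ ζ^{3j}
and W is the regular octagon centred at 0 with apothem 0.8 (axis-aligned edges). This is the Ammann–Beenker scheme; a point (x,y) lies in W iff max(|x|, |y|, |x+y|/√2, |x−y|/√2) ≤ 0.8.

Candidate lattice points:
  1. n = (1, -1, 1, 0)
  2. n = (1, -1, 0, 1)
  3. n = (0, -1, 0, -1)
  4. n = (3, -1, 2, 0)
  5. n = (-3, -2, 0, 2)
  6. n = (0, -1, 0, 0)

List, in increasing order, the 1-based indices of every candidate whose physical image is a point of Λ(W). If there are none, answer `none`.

With ζ = e^{iπ/4} the internal vectors are ζ^0,ζ^3,ζ^6,ζ^9.
#1 (1, -1, 1, 0): internal (1.7071, -1.7071); octagon support 2.4142 vs apothem 0.8 → ∉ W
#2 (1, -1, 0, 1): internal (2.4142, 0.0000); octagon support 2.4142 vs apothem 0.8 → ∉ W
#3 (0, -1, 0, -1): internal (0.0000, -1.4142); octagon support 1.4142 vs apothem 0.8 → ∉ W
#4 (3, -1, 2, 0): internal (3.7071, -2.7071); octagon support 4.5355 vs apothem 0.8 → ∉ W
#5 (-3, -2, 0, 2): internal (-0.1716, 0.0000); octagon support 0.1716 vs apothem 0.8 → ∈ W
#6 (0, -1, 0, 0): internal (0.7071, -0.7071); octagon support 1.0000 vs apothem 0.8 → ∉ W

5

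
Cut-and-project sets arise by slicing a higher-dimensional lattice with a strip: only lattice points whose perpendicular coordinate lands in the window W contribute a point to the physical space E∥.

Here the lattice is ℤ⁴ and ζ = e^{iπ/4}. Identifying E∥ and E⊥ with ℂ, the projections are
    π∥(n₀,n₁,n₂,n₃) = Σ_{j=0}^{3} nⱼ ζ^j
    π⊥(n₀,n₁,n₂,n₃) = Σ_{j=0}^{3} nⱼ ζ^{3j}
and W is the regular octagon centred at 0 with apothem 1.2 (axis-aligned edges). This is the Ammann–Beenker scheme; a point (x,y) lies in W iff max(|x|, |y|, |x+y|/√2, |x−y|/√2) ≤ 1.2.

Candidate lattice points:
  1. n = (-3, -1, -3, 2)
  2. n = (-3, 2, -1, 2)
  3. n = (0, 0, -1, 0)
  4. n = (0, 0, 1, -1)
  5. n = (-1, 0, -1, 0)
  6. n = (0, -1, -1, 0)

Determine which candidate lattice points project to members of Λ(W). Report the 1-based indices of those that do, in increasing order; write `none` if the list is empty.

3, 6

Internal map: ζ^{3j} for j=0..3 gives (1,0), (−√2/2,√2/2), (0,−1), (√2/2,√2/2).
#1 (-3, -1, -3, 2): internal (-0.878680, 3.707107); octagon support 3.707107 vs apothem 1.2 → ∉ W
#2 (-3, 2, -1, 2): internal (-3.000000, 3.828427); octagon support 4.828427 vs apothem 1.2 → ∉ W
#3 (0, 0, -1, 0): internal (0.000000, 1.000000); octagon support 1.000000 vs apothem 1.2 → ∈ W
#4 (0, 0, 1, -1): internal (-0.707107, -1.707107); octagon support 1.707107 vs apothem 1.2 → ∉ W
#5 (-1, 0, -1, 0): internal (-1.000000, 1.000000); octagon support 1.414214 vs apothem 1.2 → ∉ W
#6 (0, -1, -1, 0): internal (0.707107, 0.292893); octagon support 0.707107 vs apothem 1.2 → ∈ W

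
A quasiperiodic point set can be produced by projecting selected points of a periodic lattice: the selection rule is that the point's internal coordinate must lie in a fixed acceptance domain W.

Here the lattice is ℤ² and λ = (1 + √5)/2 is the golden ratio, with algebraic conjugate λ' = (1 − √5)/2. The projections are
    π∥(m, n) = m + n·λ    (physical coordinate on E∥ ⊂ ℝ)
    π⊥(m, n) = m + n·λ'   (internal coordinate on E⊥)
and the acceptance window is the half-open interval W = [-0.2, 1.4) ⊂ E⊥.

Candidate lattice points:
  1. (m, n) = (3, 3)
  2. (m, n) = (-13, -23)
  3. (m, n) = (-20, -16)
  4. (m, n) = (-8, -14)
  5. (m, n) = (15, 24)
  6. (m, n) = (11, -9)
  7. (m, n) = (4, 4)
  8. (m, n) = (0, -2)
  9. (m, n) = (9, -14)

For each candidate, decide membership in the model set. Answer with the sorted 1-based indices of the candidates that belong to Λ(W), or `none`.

λ' = (1−√5)/2 ≈ -0.61803.
#1 (3,3): internal coord 3 + (3)·λ' = +1.14590; +1.14590 ∈ [-0.2, 1.4) → IN Λ
#2 (-13,-23): internal coord -13 + (-23)·λ' = +1.21478; +1.21478 ∈ [-0.2, 1.4) → IN Λ
#3 (-20,-16): internal coord -20 + (-16)·λ' = -10.11146; -10.11146 ∉ [-0.2, 1.4) → out
#4 (-8,-14): internal coord -8 + (-14)·λ' = +0.65248; +0.65248 ∈ [-0.2, 1.4) → IN Λ
#5 (15,24): internal coord 15 + (24)·λ' = +0.16718; +0.16718 ∈ [-0.2, 1.4) → IN Λ
#6 (11,-9): internal coord 11 + (-9)·λ' = +16.56231; +16.56231 ∉ [-0.2, 1.4) → out
#7 (4,4): internal coord 4 + (4)·λ' = +1.52786; +1.52786 ∉ [-0.2, 1.4) → out
#8 (0,-2): internal coord 0 + (-2)·λ' = +1.23607; +1.23607 ∈ [-0.2, 1.4) → IN Λ
#9 (9,-14): internal coord 9 + (-14)·λ' = +17.65248; +17.65248 ∉ [-0.2, 1.4) → out

1, 2, 4, 5, 8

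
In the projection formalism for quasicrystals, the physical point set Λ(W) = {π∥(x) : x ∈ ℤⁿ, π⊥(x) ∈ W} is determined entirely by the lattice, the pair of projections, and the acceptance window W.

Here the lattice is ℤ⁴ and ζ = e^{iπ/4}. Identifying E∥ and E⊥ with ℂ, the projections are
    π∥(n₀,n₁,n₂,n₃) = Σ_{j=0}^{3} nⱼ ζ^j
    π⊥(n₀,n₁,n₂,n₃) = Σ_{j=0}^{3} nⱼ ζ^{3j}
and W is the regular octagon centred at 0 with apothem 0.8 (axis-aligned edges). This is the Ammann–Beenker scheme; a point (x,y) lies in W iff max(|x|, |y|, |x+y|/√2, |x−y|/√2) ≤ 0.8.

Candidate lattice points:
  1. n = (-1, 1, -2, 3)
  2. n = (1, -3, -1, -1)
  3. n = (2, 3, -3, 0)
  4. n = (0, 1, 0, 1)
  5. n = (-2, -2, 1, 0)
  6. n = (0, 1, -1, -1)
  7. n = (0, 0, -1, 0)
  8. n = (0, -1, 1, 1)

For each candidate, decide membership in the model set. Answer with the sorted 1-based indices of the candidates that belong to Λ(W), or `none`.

π⊥(n) = n₀ + n₁ζ³ + n₂ζ⁶ + n₃ζ⁹ where ζ = e^{iπ/4}.
#1 (-1, 1, -2, 3): internal (0.4142, 4.8284); octagon support 4.8284 vs apothem 0.8 → ∉ W
#2 (1, -3, -1, -1): internal (2.4142, -1.8284); octagon support 3.0000 vs apothem 0.8 → ∉ W
#3 (2, 3, -3, 0): internal (-0.1213, 5.1213); octagon support 5.1213 vs apothem 0.8 → ∉ W
#4 (0, 1, 0, 1): internal (0.0000, 1.4142); octagon support 1.4142 vs apothem 0.8 → ∉ W
#5 (-2, -2, 1, 0): internal (-0.5858, -2.4142); octagon support 2.4142 vs apothem 0.8 → ∉ W
#6 (0, 1, -1, -1): internal (-1.4142, 1.0000); octagon support 1.7071 vs apothem 0.8 → ∉ W
#7 (0, 0, -1, 0): internal (0.0000, 1.0000); octagon support 1.0000 vs apothem 0.8 → ∉ W
#8 (0, -1, 1, 1): internal (1.4142, -1.0000); octagon support 1.7071 vs apothem 0.8 → ∉ W

none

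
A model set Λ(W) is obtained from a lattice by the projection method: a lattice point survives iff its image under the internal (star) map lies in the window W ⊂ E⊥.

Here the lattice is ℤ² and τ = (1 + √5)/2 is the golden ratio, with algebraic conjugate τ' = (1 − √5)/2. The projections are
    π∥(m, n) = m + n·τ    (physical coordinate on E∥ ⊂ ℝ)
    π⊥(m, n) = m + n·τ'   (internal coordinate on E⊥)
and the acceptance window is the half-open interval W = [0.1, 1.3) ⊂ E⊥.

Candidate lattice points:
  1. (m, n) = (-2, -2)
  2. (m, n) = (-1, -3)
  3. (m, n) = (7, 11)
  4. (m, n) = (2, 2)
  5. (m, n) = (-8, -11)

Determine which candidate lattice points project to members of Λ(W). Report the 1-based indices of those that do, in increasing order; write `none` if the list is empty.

2, 3, 4

τ' = (1−√5)/2 ≈ -0.6180.
[1] lift (-2,-2): star map gives -0.7639; window check 0.1 ≤ -0.7639 < 1.3 is false → out
[2] lift (-1,-3): star map gives 0.8541; window check 0.1 ≤ 0.8541 < 1.3 is true → IN Λ
[3] lift (7,11): star map gives 0.2016; window check 0.1 ≤ 0.2016 < 1.3 is true → IN Λ
[4] lift (2,2): star map gives 0.7639; window check 0.1 ≤ 0.7639 < 1.3 is true → IN Λ
[5] lift (-8,-11): star map gives -1.2016; window check 0.1 ≤ -1.2016 < 1.3 is false → out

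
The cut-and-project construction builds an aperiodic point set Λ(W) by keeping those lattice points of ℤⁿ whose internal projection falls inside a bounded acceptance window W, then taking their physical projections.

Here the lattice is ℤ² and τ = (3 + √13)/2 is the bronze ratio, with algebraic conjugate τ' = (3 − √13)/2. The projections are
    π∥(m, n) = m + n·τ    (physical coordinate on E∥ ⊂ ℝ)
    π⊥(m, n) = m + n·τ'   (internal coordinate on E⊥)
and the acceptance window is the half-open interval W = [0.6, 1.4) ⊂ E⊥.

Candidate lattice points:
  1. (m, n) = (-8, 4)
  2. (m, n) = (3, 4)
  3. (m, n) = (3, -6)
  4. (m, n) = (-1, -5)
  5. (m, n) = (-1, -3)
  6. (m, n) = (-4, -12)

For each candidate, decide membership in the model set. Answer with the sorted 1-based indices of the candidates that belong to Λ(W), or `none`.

τ' = (3−√13)/2 ≈ -0.302776.
[1] lift (-8,4): star map gives -9.211103; window check 0.6 ≤ -9.211103 < 1.4 is false → out
[2] lift (3,4): star map gives 1.788897; window check 0.6 ≤ 1.788897 < 1.4 is false → out
[3] lift (3,-6): star map gives 4.816654; window check 0.6 ≤ 4.816654 < 1.4 is false → out
[4] lift (-1,-5): star map gives 0.513878; window check 0.6 ≤ 0.513878 < 1.4 is false → out
[5] lift (-1,-3): star map gives -0.091673; window check 0.6 ≤ -0.091673 < 1.4 is false → out
[6] lift (-4,-12): star map gives -0.366692; window check 0.6 ≤ -0.366692 < 1.4 is false → out

none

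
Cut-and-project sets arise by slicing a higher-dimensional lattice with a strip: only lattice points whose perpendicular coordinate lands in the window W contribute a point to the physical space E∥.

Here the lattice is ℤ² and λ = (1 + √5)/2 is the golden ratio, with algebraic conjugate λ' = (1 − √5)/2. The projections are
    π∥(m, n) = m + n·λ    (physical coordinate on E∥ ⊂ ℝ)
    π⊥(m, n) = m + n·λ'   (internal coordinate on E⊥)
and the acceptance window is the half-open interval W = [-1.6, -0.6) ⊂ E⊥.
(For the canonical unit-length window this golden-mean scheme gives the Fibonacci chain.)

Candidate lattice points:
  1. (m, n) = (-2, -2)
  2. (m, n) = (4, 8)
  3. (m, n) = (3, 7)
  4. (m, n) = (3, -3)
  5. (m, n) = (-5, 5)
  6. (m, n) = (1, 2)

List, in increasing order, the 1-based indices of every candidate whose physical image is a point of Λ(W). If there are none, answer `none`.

Compute λ' = (1−√5)/2 = -0.6180, so π⊥(m,n) = m -0.6180·n.
[1] lift (-2,-2): star map gives -0.7639; window check -1.6 ≤ -0.7639 < -0.6 is true → IN Λ
[2] lift (4,8): star map gives -0.9443; window check -1.6 ≤ -0.9443 < -0.6 is true → IN Λ
[3] lift (3,7): star map gives -1.3262; window check -1.6 ≤ -1.3262 < -0.6 is true → IN Λ
[4] lift (3,-3): star map gives 4.8541; window check -1.6 ≤ 4.8541 < -0.6 is false → out
[5] lift (-5,5): star map gives -8.0902; window check -1.6 ≤ -8.0902 < -0.6 is false → out
[6] lift (1,2): star map gives -0.2361; window check -1.6 ≤ -0.2361 < -0.6 is false → out

1, 2, 3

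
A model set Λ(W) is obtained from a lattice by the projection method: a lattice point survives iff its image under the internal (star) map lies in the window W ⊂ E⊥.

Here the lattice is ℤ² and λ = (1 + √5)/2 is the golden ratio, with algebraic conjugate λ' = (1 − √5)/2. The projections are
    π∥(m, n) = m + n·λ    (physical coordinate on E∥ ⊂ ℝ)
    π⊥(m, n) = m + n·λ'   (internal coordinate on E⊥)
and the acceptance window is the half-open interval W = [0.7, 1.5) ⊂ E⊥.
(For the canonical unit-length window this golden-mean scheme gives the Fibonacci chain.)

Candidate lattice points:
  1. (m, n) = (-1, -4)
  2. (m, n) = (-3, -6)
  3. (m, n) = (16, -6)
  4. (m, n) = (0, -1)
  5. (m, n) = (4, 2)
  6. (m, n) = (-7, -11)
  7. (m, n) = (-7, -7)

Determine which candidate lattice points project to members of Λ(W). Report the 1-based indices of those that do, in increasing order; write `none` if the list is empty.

1, 2

Numerically λ ≈ 1.61803 and λ' = −1/λ ≈ -0.61803.
candidate 1: (m,n)=(-1,-4) → π∥ = -1-4·λ ≈ -7.47214, π⊥ = -1-4·λ' ≈ 1.47214 ∈ [0.7, 1.5) ⇒ IN Λ
candidate 2: (m,n)=(-3,-6) → π∥ = -3-6·λ ≈ -12.70820, π⊥ = -3-6·λ' ≈ 0.70820 ∈ [0.7, 1.5) ⇒ IN Λ
candidate 3: (m,n)=(16,-6) → π∥ = 16-6·λ ≈ 6.29180, π⊥ = 16-6·λ' ≈ 19.70820 ∉ [0.7, 1.5) ⇒ out
candidate 4: (m,n)=(0,-1) → π∥ = 0-1·λ ≈ -1.61803, π⊥ = 0-1·λ' ≈ 0.61803 ∉ [0.7, 1.5) ⇒ out
candidate 5: (m,n)=(4,2) → π∥ = 4+2·λ ≈ 7.23607, π⊥ = 4+2·λ' ≈ 2.76393 ∉ [0.7, 1.5) ⇒ out
candidate 6: (m,n)=(-7,-11) → π∥ = -7-11·λ ≈ -24.79837, π⊥ = -7-11·λ' ≈ -0.20163 ∉ [0.7, 1.5) ⇒ out
candidate 7: (m,n)=(-7,-7) → π∥ = -7-7·λ ≈ -18.32624, π⊥ = -7-7·λ' ≈ -2.67376 ∉ [0.7, 1.5) ⇒ out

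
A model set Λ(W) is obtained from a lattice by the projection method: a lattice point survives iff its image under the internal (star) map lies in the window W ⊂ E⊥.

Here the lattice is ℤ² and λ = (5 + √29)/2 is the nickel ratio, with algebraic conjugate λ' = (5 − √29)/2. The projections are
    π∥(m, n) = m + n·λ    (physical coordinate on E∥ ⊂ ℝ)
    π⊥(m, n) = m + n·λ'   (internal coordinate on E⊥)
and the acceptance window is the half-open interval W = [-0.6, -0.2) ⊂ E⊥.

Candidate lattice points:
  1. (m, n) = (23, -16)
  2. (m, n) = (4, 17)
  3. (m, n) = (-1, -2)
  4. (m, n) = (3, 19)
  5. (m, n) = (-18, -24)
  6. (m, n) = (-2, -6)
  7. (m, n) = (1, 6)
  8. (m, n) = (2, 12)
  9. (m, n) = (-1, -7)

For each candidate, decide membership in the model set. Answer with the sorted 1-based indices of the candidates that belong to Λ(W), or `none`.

8

λ' = (5−√29)/2 ≈ -0.192582.
candidate 1: (m,n)=(23,-16) → π∥ = 23-16·λ ≈ -60.081318, π⊥ = 23-16·λ' ≈ 26.081318 ∉ [-0.6, -0.2) ⇒ out
candidate 2: (m,n)=(4,17) → π∥ = 4+17·λ ≈ 92.273901, π⊥ = 4+17·λ' ≈ 0.726099 ∉ [-0.6, -0.2) ⇒ out
candidate 3: (m,n)=(-1,-2) → π∥ = -1-2·λ ≈ -11.385165, π⊥ = -1-2·λ' ≈ -0.614835 ∉ [-0.6, -0.2) ⇒ out
candidate 4: (m,n)=(3,19) → π∥ = 3+19·λ ≈ 101.659066, π⊥ = 3+19·λ' ≈ -0.659066 ∉ [-0.6, -0.2) ⇒ out
candidate 5: (m,n)=(-18,-24) → π∥ = -18-24·λ ≈ -142.621978, π⊥ = -18-24·λ' ≈ -13.378022 ∉ [-0.6, -0.2) ⇒ out
candidate 6: (m,n)=(-2,-6) → π∥ = -2-6·λ ≈ -33.155494, π⊥ = -2-6·λ' ≈ -0.844506 ∉ [-0.6, -0.2) ⇒ out
candidate 7: (m,n)=(1,6) → π∥ = 1+6·λ ≈ 32.155494, π⊥ = 1+6·λ' ≈ -0.155494 ∉ [-0.6, -0.2) ⇒ out
candidate 8: (m,n)=(2,12) → π∥ = 2+12·λ ≈ 64.310989, π⊥ = 2+12·λ' ≈ -0.310989 ∈ [-0.6, -0.2) ⇒ IN Λ
candidate 9: (m,n)=(-1,-7) → π∥ = -1-7·λ ≈ -37.348077, π⊥ = -1-7·λ' ≈ 0.348077 ∉ [-0.6, -0.2) ⇒ out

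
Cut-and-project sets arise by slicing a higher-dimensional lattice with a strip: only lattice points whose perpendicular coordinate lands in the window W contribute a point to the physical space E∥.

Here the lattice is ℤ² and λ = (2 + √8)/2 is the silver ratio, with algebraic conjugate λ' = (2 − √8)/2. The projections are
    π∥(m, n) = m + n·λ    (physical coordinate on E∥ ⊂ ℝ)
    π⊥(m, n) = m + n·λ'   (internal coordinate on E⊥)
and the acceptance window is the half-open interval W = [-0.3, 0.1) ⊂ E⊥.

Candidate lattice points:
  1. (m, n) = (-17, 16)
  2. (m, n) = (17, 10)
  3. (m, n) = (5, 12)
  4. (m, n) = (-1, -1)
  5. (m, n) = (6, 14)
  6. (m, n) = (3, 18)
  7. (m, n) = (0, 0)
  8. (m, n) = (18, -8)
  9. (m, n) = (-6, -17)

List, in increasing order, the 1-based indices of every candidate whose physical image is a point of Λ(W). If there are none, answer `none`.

λ' = (2−√8)/2 ≈ -0.4142.
#1 (-17,16): internal coord -17 + (16)·λ' = -23.6274; -23.6274 ∉ [-0.3, 0.1) → out
#2 (17,10): internal coord 17 + (10)·λ' = +12.8579; +12.8579 ∉ [-0.3, 0.1) → out
#3 (5,12): internal coord 5 + (12)·λ' = +0.0294; +0.0294 ∈ [-0.3, 0.1) → IN Λ
#4 (-1,-1): internal coord -1 + (-1)·λ' = -0.5858; -0.5858 ∉ [-0.3, 0.1) → out
#5 (6,14): internal coord 6 + (14)·λ' = +0.2010; +0.2010 ∉ [-0.3, 0.1) → out
#6 (3,18): internal coord 3 + (18)·λ' = -4.4558; -4.4558 ∉ [-0.3, 0.1) → out
#7 (0,0): internal coord 0 + (0)·λ' = +0.0000; +0.0000 ∈ [-0.3, 0.1) → IN Λ
#8 (18,-8): internal coord 18 + (-8)·λ' = +21.3137; +21.3137 ∉ [-0.3, 0.1) → out
#9 (-6,-17): internal coord -6 + (-17)·λ' = +1.0416; +1.0416 ∉ [-0.3, 0.1) → out

3, 7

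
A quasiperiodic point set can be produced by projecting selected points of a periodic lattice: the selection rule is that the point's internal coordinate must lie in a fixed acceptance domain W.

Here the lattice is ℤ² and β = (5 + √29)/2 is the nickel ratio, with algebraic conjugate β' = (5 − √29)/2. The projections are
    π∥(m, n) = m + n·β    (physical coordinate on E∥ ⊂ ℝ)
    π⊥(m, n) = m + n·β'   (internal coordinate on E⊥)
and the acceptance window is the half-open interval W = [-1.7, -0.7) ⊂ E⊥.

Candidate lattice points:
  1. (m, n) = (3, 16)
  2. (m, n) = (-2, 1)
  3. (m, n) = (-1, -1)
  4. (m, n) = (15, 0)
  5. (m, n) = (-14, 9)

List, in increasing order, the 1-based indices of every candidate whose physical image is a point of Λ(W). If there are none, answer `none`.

Numerically β ≈ 5.19258 and β' = −1/β ≈ -0.19258.
#1 (3,16): internal coord 3 + (16)·β' = -0.08132; -0.08132 ∉ [-1.7, -0.7) → out
#2 (-2,1): internal coord -2 + (1)·β' = -2.19258; -2.19258 ∉ [-1.7, -0.7) → out
#3 (-1,-1): internal coord -1 + (-1)·β' = -0.80742; -0.80742 ∈ [-1.7, -0.7) → IN Λ
#4 (15,0): internal coord 15 + (0)·β' = +15.00000; +15.00000 ∉ [-1.7, -0.7) → out
#5 (-14,9): internal coord -14 + (9)·β' = -15.73324; -15.73324 ∉ [-1.7, -0.7) → out

3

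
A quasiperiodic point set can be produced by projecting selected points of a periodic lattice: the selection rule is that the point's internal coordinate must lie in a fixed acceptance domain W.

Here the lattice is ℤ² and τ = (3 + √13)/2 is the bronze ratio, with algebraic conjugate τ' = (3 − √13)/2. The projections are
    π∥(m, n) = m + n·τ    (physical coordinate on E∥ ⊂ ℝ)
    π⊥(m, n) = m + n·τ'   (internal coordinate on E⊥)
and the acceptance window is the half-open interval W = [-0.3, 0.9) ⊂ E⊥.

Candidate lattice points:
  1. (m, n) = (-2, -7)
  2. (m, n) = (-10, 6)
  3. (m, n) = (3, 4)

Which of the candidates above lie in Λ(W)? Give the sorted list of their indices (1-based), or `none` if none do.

τ' = (3−√13)/2 ≈ -0.302776.
candidate 1: (m,n)=(-2,-7) → π∥ = -2-7·τ ≈ -25.119429, π⊥ = -2-7·τ' ≈ 0.119429 ∈ [-0.3, 0.9) ⇒ IN Λ
candidate 2: (m,n)=(-10,6) → π∥ = -10+6·τ ≈ 9.816654, π⊥ = -10+6·τ' ≈ -11.816654 ∉ [-0.3, 0.9) ⇒ out
candidate 3: (m,n)=(3,4) → π∥ = 3+4·τ ≈ 16.211103, π⊥ = 3+4·τ' ≈ 1.788897 ∉ [-0.3, 0.9) ⇒ out

1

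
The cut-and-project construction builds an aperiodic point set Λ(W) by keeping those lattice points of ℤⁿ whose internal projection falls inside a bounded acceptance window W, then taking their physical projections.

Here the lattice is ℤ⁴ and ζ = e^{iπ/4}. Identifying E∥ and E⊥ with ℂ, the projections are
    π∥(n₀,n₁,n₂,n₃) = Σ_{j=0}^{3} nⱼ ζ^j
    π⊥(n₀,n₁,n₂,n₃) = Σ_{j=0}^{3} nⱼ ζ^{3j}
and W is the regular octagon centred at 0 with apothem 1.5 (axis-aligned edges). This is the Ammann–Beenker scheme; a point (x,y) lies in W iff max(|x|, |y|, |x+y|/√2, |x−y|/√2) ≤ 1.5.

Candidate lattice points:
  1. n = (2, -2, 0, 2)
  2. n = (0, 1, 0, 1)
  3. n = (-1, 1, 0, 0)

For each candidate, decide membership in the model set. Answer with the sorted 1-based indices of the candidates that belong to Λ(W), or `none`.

2

π⊥(n) = n₀ + n₁ζ³ + n₂ζ⁶ + n₃ζ⁹ where ζ = e^{iπ/4}.
candidate 1: n = (2, -2, 0, 2) → π⊥ ≈ (+4.828427, +0.000000); max(|x|,|y|,|x±y|/√2) = 4.828427 > 1.5 ⇒ ∉ W
candidate 2: n = (0, 1, 0, 1) → π⊥ ≈ (+0.000000, +1.414214); max(|x|,|y|,|x±y|/√2) = 1.414214 ≤ 1.5 ⇒ ∈ W
candidate 3: n = (-1, 1, 0, 0) → π⊥ ≈ (-1.707107, +0.707107); max(|x|,|y|,|x±y|/√2) = 1.707107 > 1.5 ⇒ ∉ W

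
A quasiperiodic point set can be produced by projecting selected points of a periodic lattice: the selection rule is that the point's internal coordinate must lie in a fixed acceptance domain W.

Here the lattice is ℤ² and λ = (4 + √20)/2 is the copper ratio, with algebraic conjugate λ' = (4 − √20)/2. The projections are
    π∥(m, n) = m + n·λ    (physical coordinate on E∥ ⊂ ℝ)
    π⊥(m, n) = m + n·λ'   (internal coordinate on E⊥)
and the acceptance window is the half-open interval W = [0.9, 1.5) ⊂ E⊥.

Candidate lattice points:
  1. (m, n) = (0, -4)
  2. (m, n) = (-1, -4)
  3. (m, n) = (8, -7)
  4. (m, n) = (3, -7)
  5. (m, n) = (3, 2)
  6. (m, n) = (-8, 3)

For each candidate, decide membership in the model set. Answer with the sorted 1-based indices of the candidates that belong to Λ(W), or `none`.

λ' = (4−√20)/2 ≈ -0.23607.
#1 (0,-4): internal coord 0 + (-4)·λ' = +0.94427; +0.94427 ∈ [0.9, 1.5) → IN Λ
#2 (-1,-4): internal coord -1 + (-4)·λ' = -0.05573; -0.05573 ∉ [0.9, 1.5) → out
#3 (8,-7): internal coord 8 + (-7)·λ' = +9.65248; +9.65248 ∉ [0.9, 1.5) → out
#4 (3,-7): internal coord 3 + (-7)·λ' = +4.65248; +4.65248 ∉ [0.9, 1.5) → out
#5 (3,2): internal coord 3 + (2)·λ' = +2.52786; +2.52786 ∉ [0.9, 1.5) → out
#6 (-8,3): internal coord -8 + (3)·λ' = -8.70820; -8.70820 ∉ [0.9, 1.5) → out

1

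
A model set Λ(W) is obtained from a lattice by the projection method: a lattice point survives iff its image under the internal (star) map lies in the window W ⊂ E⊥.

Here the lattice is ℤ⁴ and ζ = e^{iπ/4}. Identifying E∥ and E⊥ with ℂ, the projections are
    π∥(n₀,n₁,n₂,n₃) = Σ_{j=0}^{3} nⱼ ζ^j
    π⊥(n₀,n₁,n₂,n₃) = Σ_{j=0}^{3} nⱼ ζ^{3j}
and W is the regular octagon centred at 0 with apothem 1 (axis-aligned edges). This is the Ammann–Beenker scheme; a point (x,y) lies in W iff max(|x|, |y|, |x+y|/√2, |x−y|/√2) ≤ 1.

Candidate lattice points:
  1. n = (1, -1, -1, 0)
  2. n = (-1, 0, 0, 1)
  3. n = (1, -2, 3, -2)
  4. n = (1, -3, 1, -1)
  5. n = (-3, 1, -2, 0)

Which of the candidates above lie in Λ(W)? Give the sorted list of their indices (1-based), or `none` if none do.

With ζ = e^{iπ/4} the internal vectors are ζ^0,ζ^3,ζ^6,ζ^9.
candidate 1: n = (1, -1, -1, 0) → π⊥ ≈ (+1.70711, +0.29289); max(|x|,|y|,|x±y|/√2) = 1.70711 > 1 ⇒ ∉ W
candidate 2: n = (-1, 0, 0, 1) → π⊥ ≈ (-0.29289, +0.70711); max(|x|,|y|,|x±y|/√2) = 0.70711 ≤ 1 ⇒ ∈ W
candidate 3: n = (1, -2, 3, -2) → π⊥ ≈ (+1.00000, -5.82843); max(|x|,|y|,|x±y|/√2) = 5.82843 > 1 ⇒ ∉ W
candidate 4: n = (1, -3, 1, -1) → π⊥ ≈ (+2.41421, -3.82843); max(|x|,|y|,|x±y|/√2) = 4.41421 > 1 ⇒ ∉ W
candidate 5: n = (-3, 1, -2, 0) → π⊥ ≈ (-3.70711, +2.70711); max(|x|,|y|,|x±y|/√2) = 4.53553 > 1 ⇒ ∉ W

2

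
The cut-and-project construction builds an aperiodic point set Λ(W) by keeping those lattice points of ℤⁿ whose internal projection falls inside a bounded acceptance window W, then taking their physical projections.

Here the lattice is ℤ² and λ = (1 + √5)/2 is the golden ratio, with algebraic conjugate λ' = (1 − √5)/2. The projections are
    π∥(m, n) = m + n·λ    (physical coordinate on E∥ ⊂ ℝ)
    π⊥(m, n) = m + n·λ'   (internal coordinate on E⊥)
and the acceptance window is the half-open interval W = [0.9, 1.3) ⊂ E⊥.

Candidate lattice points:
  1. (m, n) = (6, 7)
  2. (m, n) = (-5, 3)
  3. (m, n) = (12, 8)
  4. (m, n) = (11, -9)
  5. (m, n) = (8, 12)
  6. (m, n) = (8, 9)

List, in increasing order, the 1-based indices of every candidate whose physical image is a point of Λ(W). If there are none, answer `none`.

none

λ' = (1−√5)/2 ≈ -0.61803.
[1] lift (6,7): star map gives 1.67376; window check 0.9 ≤ 1.67376 < 1.3 is false → out
[2] lift (-5,3): star map gives -6.85410; window check 0.9 ≤ -6.85410 < 1.3 is false → out
[3] lift (12,8): star map gives 7.05573; window check 0.9 ≤ 7.05573 < 1.3 is false → out
[4] lift (11,-9): star map gives 16.56231; window check 0.9 ≤ 16.56231 < 1.3 is false → out
[5] lift (8,12): star map gives 0.58359; window check 0.9 ≤ 0.58359 < 1.3 is false → out
[6] lift (8,9): star map gives 2.43769; window check 0.9 ≤ 2.43769 < 1.3 is false → out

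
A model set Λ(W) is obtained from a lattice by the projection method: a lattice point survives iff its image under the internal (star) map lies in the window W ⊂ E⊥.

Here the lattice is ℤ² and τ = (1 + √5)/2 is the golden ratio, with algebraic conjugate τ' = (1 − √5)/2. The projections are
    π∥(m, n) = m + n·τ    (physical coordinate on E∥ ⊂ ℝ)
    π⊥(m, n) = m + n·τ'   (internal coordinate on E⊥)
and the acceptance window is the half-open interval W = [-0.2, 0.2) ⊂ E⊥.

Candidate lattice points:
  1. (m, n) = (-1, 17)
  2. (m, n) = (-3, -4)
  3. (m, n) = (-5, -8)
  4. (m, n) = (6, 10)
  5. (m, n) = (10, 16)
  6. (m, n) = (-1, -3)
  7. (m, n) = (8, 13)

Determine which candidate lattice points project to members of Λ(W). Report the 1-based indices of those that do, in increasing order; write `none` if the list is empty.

Numerically τ ≈ 1.61803 and τ' = −1/τ ≈ -0.61803.
candidate 1: (m,n)=(-1,17) → π∥ = -1+17·τ ≈ 26.50658, π⊥ = -1+17·τ' ≈ -11.50658 ∉ [-0.2, 0.2) ⇒ out
candidate 2: (m,n)=(-3,-4) → π∥ = -3-4·τ ≈ -9.47214, π⊥ = -3-4·τ' ≈ -0.52786 ∉ [-0.2, 0.2) ⇒ out
candidate 3: (m,n)=(-5,-8) → π∥ = -5-8·τ ≈ -17.94427, π⊥ = -5-8·τ' ≈ -0.05573 ∈ [-0.2, 0.2) ⇒ IN Λ
candidate 4: (m,n)=(6,10) → π∥ = 6+10·τ ≈ 22.18034, π⊥ = 6+10·τ' ≈ -0.18034 ∈ [-0.2, 0.2) ⇒ IN Λ
candidate 5: (m,n)=(10,16) → π∥ = 10+16·τ ≈ 35.88854, π⊥ = 10+16·τ' ≈ 0.11146 ∈ [-0.2, 0.2) ⇒ IN Λ
candidate 6: (m,n)=(-1,-3) → π∥ = -1-3·τ ≈ -5.85410, π⊥ = -1-3·τ' ≈ 0.85410 ∉ [-0.2, 0.2) ⇒ out
candidate 7: (m,n)=(8,13) → π∥ = 8+13·τ ≈ 29.03444, π⊥ = 8+13·τ' ≈ -0.03444 ∈ [-0.2, 0.2) ⇒ IN Λ

3, 4, 5, 7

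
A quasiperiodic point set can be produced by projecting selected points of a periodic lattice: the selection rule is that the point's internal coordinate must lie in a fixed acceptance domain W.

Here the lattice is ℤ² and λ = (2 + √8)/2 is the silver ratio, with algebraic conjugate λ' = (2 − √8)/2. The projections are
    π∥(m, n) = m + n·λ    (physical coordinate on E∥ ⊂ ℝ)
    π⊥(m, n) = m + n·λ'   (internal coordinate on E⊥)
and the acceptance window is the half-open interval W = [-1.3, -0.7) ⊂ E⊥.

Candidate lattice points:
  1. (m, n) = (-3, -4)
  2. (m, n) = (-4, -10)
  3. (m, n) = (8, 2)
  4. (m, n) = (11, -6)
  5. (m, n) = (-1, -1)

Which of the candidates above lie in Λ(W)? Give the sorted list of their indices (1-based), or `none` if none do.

λ' = (2−√8)/2 ≈ -0.41421.
#1 (-3,-4): internal coord -3 + (-4)·λ' = -1.34315; -1.34315 ∉ [-1.3, -0.7) → out
#2 (-4,-10): internal coord -4 + (-10)·λ' = +0.14214; +0.14214 ∉ [-1.3, -0.7) → out
#3 (8,2): internal coord 8 + (2)·λ' = +7.17157; +7.17157 ∉ [-1.3, -0.7) → out
#4 (11,-6): internal coord 11 + (-6)·λ' = +13.48528; +13.48528 ∉ [-1.3, -0.7) → out
#5 (-1,-1): internal coord -1 + (-1)·λ' = -0.58579; -0.58579 ∉ [-1.3, -0.7) → out

none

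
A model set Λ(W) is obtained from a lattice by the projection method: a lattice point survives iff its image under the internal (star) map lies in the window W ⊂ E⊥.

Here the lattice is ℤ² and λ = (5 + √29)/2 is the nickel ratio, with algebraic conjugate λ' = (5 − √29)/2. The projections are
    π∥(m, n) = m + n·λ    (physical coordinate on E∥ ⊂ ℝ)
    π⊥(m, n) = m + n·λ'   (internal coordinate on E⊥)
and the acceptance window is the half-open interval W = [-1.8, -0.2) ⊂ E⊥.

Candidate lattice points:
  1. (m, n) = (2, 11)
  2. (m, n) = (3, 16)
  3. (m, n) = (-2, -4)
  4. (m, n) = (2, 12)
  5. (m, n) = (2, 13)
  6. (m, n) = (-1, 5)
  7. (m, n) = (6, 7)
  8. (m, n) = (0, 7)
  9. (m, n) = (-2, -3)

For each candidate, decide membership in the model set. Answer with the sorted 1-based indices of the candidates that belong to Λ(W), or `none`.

Compute λ' = (5−√29)/2 = -0.1926, so π⊥(m,n) = m -0.1926·n.
candidate 1: (m,n)=(2,11) → π∥ = 2+11·λ ≈ 59.1184, π⊥ = 2+11·λ' ≈ -0.1184 ∉ [-1.8, -0.2) ⇒ out
candidate 2: (m,n)=(3,16) → π∥ = 3+16·λ ≈ 86.0813, π⊥ = 3+16·λ' ≈ -0.0813 ∉ [-1.8, -0.2) ⇒ out
candidate 3: (m,n)=(-2,-4) → π∥ = -2-4·λ ≈ -22.7703, π⊥ = -2-4·λ' ≈ -1.2297 ∈ [-1.8, -0.2) ⇒ IN Λ
candidate 4: (m,n)=(2,12) → π∥ = 2+12·λ ≈ 64.3110, π⊥ = 2+12·λ' ≈ -0.3110 ∈ [-1.8, -0.2) ⇒ IN Λ
candidate 5: (m,n)=(2,13) → π∥ = 2+13·λ ≈ 69.5036, π⊥ = 2+13·λ' ≈ -0.5036 ∈ [-1.8, -0.2) ⇒ IN Λ
candidate 6: (m,n)=(-1,5) → π∥ = -1+5·λ ≈ 24.9629, π⊥ = -1+5·λ' ≈ -1.9629 ∉ [-1.8, -0.2) ⇒ out
candidate 7: (m,n)=(6,7) → π∥ = 6+7·λ ≈ 42.3481, π⊥ = 6+7·λ' ≈ 4.6519 ∉ [-1.8, -0.2) ⇒ out
candidate 8: (m,n)=(0,7) → π∥ = 0+7·λ ≈ 36.3481, π⊥ = 0+7·λ' ≈ -1.3481 ∈ [-1.8, -0.2) ⇒ IN Λ
candidate 9: (m,n)=(-2,-3) → π∥ = -2-3·λ ≈ -17.5777, π⊥ = -2-3·λ' ≈ -1.4223 ∈ [-1.8, -0.2) ⇒ IN Λ

3, 4, 5, 8, 9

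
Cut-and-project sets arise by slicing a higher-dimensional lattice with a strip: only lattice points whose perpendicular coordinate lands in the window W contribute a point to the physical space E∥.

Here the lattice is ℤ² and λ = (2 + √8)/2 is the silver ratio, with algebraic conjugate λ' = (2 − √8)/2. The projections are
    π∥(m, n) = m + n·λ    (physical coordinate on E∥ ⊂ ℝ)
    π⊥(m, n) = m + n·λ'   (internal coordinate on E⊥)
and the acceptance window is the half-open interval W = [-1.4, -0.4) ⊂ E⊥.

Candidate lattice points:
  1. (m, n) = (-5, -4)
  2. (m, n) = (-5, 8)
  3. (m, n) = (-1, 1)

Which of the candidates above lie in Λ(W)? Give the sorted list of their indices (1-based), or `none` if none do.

none

Numerically λ ≈ 2.414214 and λ' = −1/λ ≈ -0.414214.
#1 (-5,-4): internal coord -5 + (-4)·λ' = -3.343146; -3.343146 ∉ [-1.4, -0.4) → out
#2 (-5,8): internal coord -5 + (8)·λ' = -8.313708; -8.313708 ∉ [-1.4, -0.4) → out
#3 (-1,1): internal coord -1 + (1)·λ' = -1.414214; -1.414214 ∉ [-1.4, -0.4) → out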